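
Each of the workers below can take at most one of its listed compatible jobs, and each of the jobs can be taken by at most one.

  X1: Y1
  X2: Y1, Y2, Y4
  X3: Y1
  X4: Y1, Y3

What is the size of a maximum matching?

Unit-capacity flow: source→left, listed edges, right→sink; max matching = max flow.
Augmenting path X1→Y1 (+1); matched 1.
Augmenting path X2→Y2 (+1); matched 2.
Augmenting path X4→Y3 (+1); matched 3.
No augmenting path remains; maximum matching = 3.
König certificate: {X2, X4, Y1} is a vertex cover of size 3 (every listed pair touches it), so no matching can be larger.

3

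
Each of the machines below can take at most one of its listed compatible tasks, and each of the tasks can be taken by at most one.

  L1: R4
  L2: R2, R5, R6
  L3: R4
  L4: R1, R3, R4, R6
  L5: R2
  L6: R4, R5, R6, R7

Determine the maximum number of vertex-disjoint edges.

5

Unit-capacity flow: source→left, listed edges, right→sink; max matching = max flow.
Augmenting path L1→R4 (+1); matched 1.
Augmenting path L2→R2 (+1); matched 2.
Augmenting path L4→R1 (+1); matched 3.
Augmenting path L6→R5 (+1); matched 4.
Augmenting path L5→R2→L2→R6 (+1); matched 5.
No augmenting path remains; maximum matching = 5.
König certificate: {L2, L4, L5, L6, R4} is a vertex cover of size 5 (every listed pair touches it), so no matching can be larger.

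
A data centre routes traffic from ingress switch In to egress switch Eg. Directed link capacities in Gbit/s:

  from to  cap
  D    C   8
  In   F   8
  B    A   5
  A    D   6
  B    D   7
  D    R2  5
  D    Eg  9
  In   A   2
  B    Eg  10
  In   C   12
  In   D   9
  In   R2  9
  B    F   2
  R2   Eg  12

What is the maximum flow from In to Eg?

Augment In→D→Eg: bottleneck 9, flow now 9.
Augment In→R2→Eg: bottleneck 9, flow now 18.
Augment In→A→D→R2→Eg: bottleneck 2, flow now 20.
No augmenting path remains; maximum flow = 20.
In the residual graph, reachable from In: {In, F, C}.
Min-cut edges: In→A (2), In→D (9), In→R2 (9); capacity 2 + 9 + 9 = 20.
This cut is saturated, so no flow can exceed 20.

20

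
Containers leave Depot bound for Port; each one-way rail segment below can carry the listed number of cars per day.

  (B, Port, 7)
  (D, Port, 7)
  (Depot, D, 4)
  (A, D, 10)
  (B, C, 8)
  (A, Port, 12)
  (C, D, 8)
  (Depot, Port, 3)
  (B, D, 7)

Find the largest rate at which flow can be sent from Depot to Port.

Augment Depot→Port: bottleneck 3, flow now 3.
Augment Depot→D→Port: bottleneck 4, flow now 7.
No augmenting path remains; maximum flow = 7.
In the residual graph, reachable from Depot: {Depot}.
Min-cut edges: Depot→D (4), Depot→Port (3); capacity 4 + 3 = 7.
This cut is saturated, so no flow can exceed 7.

7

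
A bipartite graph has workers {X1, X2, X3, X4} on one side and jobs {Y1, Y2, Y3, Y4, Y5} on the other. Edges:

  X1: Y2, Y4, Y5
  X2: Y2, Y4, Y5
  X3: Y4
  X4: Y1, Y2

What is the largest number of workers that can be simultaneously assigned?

4

Unit-capacity flow: source→left, listed edges, right→sink; max matching = max flow.
Augmenting path X1→Y2 (+1); matched 1.
Augmenting path X2→Y4 (+1); matched 2.
Augmenting path X4→Y1 (+1); matched 3.
Augmenting path X3→Y4→X2→Y5 (+1); matched 4.
No augmenting path remains; maximum matching = 4.
König certificate: {X1, X2, X3, X4} is a vertex cover of size 4 (every listed pair touches it), so no matching can be larger.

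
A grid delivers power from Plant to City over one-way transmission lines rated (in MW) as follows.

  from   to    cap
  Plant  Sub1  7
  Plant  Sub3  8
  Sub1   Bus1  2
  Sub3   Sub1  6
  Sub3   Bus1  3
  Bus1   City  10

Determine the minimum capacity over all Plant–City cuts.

5

Augment Plant→Sub1→Bus1→City: bottleneck 2, flow now 2.
Augment Plant→Sub3→Bus1→City: bottleneck 3, flow now 5.
No augmenting path remains; maximum flow = 5.
By max-flow min-cut, the minimum cut capacity equals the max flow.
In the residual graph, reachable from Plant: {Plant, Sub1, Sub3}.
Min-cut edges: Sub1→Bus1 (2), Sub3→Bus1 (3); capacity 2 + 3 = 5.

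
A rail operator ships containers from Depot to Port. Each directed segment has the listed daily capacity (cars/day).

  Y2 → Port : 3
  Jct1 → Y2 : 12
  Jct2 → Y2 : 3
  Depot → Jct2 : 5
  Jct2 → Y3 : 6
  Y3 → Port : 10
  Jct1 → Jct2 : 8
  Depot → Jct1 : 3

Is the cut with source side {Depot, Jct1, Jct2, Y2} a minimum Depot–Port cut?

No — its capacity is 9, but the minimum cut has capacity 8.

Given cut capacity: 6 + 3 = 9.
Augment Depot→Jct1→Y2→Port: bottleneck 3, flow now 3.
Augment Depot→Jct2→Y3→Port: bottleneck 5, flow now 8.
No augmenting path remains; maximum flow = 8.
In the residual graph, reachable from Depot: {Depot}.
Min-cut edges: Depot→Jct1 (3), Depot→Jct2 (5); capacity 3 + 5 = 8.
Cut capacity 9 exceeds the max flow 8, so it is not minimum.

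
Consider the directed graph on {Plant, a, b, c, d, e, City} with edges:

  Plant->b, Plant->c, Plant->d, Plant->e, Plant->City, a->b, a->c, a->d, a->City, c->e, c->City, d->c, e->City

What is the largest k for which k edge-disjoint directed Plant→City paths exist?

3

Assign every edge capacity 1; by Menger, the answer equals the max flow.
Path Plant→City (+1); total 1.
Path Plant→c→City (+1); total 2.
Path Plant→e→City (+1); total 3.
No residual Plant→City path; max flow = 3.
Certifying cut of size 3: {Plant→City, c→City, e→City}.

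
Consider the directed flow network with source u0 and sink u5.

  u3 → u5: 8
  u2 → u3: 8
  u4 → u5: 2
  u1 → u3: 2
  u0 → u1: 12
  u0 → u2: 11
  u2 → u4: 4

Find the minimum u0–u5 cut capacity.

Augment u0→u1→u3→u5: bottleneck 2, flow now 2.
Augment u0→u2→u3→u5: bottleneck 6, flow now 8.
Augment u0→u2→u4→u5: bottleneck 2, flow now 10.
No augmenting path remains; maximum flow = 10.
By max-flow min-cut, the minimum cut capacity equals the max flow.
In the residual graph, reachable from u0: {u0, u1, u2, u3, u4}.
Min-cut edges: u3→u5 (8), u4→u5 (2); capacity 8 + 2 = 10.

10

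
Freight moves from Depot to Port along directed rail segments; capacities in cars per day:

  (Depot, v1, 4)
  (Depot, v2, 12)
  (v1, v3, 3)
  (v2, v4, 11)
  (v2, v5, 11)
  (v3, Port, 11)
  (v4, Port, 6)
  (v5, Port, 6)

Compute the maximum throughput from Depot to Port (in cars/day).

Augment Depot→v1→v3→Port: bottleneck 3, flow now 3.
Augment Depot→v2→v4→Port: bottleneck 6, flow now 9.
Augment Depot→v2→v5→Port: bottleneck 6, flow now 15.
No augmenting path remains; maximum flow = 15.
In the residual graph, reachable from Depot: {Depot, v1}.
Min-cut edges: Depot→v2 (12), v1→v3 (3); capacity 12 + 3 = 15.
This cut is saturated, so no flow can exceed 15.

15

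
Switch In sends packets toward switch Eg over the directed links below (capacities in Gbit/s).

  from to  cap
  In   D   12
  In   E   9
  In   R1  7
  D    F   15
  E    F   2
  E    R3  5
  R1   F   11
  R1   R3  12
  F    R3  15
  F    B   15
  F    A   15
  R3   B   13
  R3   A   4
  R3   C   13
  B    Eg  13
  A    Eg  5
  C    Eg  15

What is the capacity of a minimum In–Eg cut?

Augment In→D→F→B→Eg: bottleneck 12, flow now 12.
Augment In→E→F→B→Eg: bottleneck 1, flow now 13.
Augment In→E→F→A→Eg: bottleneck 1, flow now 14.
Augment In→E→R3→A→Eg: bottleneck 4, flow now 18.
Augment In→E→R3→C→Eg: bottleneck 1, flow now 19.
Augment In→R1→R3→C→Eg: bottleneck 7, flow now 26.
No augmenting path remains; maximum flow = 26.
By max-flow min-cut, the minimum cut capacity equals the max flow.
In the residual graph, reachable from In: {In, E}.
Min-cut edges: In→D (12), In→R1 (7), E→F (2), E→R3 (5); capacity 12 + 7 + 2 + 5 = 26.

26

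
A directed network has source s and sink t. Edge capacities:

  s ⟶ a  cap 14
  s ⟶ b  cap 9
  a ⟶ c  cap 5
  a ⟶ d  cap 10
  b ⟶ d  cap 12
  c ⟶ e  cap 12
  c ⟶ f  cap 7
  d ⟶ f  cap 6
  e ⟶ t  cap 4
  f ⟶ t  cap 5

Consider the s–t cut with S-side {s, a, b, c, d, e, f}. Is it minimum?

Given cut capacity: 4 + 5 = 9.
Augment s→a→c→e→t: bottleneck 4, flow now 4.
Augment s→a→c→f→t: bottleneck 1, flow now 5.
Augment s→a→d→f→t: bottleneck 4, flow now 9.
No augmenting path remains; maximum flow = 9.
Cut capacity 9 equals the max flow, so it is a minimum cut.

Yes — it is a minimum cut (capacity 9).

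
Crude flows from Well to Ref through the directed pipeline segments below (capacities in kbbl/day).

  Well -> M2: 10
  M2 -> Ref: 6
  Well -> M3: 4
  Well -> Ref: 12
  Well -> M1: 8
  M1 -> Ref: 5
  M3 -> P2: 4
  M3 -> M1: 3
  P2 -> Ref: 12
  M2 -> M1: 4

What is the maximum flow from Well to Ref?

27

Augment Well→Ref: bottleneck 12, flow now 12.
Augment Well→M2→Ref: bottleneck 6, flow now 18.
Augment Well→M1→Ref: bottleneck 5, flow now 23.
Augment Well→M3→P2→Ref: bottleneck 4, flow now 27.
No augmenting path remains; maximum flow = 27.
In the residual graph, reachable from Well: {Well, M2, M1}.
Min-cut edges: Well→M3 (4), Well→Ref (12), M2→Ref (6), M1→Ref (5); capacity 4 + 12 + 6 + 5 = 27.
This cut is saturated, so no flow can exceed 27.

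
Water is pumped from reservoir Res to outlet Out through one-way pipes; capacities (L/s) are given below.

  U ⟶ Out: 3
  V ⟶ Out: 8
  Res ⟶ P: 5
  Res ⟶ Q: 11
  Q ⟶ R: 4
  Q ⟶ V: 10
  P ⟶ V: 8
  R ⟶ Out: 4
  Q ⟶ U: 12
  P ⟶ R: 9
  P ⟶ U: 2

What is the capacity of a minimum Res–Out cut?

15

Augment Res→P→R→Out: bottleneck 4, flow now 4.
Augment Res→P→U→Out: bottleneck 1, flow now 5.
Augment Res→Q→U→Out: bottleneck 2, flow now 7.
Augment Res→Q→V→Out: bottleneck 8, flow now 15.
No augmenting path remains; maximum flow = 15.
By max-flow min-cut, the minimum cut capacity equals the max flow.
In the residual graph, reachable from Res: {Res, P, Q, R, U, V}.
Min-cut edges: R→Out (4), U→Out (3), V→Out (8); capacity 4 + 3 + 8 = 15.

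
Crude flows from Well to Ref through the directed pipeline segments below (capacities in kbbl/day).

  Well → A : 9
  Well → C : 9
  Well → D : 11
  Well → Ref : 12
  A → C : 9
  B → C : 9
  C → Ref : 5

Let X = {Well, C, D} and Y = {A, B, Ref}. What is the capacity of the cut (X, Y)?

26

Edges leaving {Well, C, D}: Well→A (9), Well→Ref (12), C→Ref (5).
Cut capacity = 9 + 12 + 5 = 26.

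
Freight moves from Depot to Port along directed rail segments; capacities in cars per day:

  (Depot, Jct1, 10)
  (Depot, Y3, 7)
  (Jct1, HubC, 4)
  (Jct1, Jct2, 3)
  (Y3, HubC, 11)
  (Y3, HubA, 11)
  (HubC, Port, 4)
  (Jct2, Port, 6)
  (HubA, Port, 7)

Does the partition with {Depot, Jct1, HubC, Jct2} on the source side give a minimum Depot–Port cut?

No — its capacity is 17, but the minimum cut has capacity 14.

Given cut capacity: 7 + 4 + 6 = 17.
Augment Depot→Jct1→HubC→Port: bottleneck 4, flow now 4.
Augment Depot→Jct1→Jct2→Port: bottleneck 3, flow now 7.
Augment Depot→Y3→HubA→Port: bottleneck 7, flow now 14.
No augmenting path remains; maximum flow = 14.
In the residual graph, reachable from Depot: {Depot, Jct1}.
Min-cut edges: Depot→Y3 (7), Jct1→HubC (4), Jct1→Jct2 (3); capacity 7 + 4 + 3 = 14.
Cut capacity 17 exceeds the max flow 14, so it is not minimum.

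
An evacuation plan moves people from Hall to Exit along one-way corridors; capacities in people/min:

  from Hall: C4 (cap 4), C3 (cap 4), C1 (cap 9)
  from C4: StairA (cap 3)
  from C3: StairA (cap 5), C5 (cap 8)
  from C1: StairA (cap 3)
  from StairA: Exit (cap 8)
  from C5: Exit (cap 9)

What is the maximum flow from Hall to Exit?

10

Augment Hall→C4→StairA→Exit: bottleneck 3, flow now 3.
Augment Hall→C3→StairA→Exit: bottleneck 4, flow now 7.
Augment Hall→C1→StairA→Exit: bottleneck 1, flow now 8.
Augment Hall→C1→StairA→C3→C5→Exit: bottleneck 2, flow now 10. (uses reverse residual edge)
No augmenting path remains; maximum flow = 10.
In the residual graph, reachable from Hall: {Hall, C4, C1}.
Min-cut edges: Hall→C3 (4), C4→StairA (3), C1→StairA (3); capacity 4 + 3 + 3 = 10.
This cut is saturated, so no flow can exceed 10.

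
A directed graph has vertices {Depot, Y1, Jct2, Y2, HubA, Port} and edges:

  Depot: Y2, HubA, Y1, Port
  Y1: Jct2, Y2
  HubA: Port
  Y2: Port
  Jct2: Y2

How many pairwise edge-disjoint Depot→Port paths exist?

Assign every edge capacity 1; by Menger, the answer equals the max flow.
Path Depot→Port (+1); total 1.
Path Depot→Y2→Port (+1); total 2.
Path Depot→HubA→Port (+1); total 3.
No residual Depot→Port path; max flow = 3.
Certifying cut of size 3: {Depot→HubA, Depot→Port, Y2→Port}.

3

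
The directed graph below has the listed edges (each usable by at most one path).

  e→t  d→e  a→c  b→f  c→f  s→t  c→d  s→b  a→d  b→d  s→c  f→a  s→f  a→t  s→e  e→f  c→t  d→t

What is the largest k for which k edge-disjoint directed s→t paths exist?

5

Assign every edge capacity 1; by Menger, the answer equals the max flow.
Path s→t (+1); total 1.
Path s→c→t (+1); total 2.
Path s→e→t (+1); total 3.
Path s→b→d→t (+1); total 4.
Path s→f→a→t (+1); total 5.
No residual s→t path; max flow = 5.
Certifying cut of size 5: {s→b, s→c, s→e, s→f, s→t}.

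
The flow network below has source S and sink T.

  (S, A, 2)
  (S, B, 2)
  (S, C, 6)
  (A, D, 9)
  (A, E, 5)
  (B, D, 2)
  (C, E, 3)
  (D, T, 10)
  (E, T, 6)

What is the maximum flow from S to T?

7

Augment S→A→D→T: bottleneck 2, flow now 2.
Augment S→B→D→T: bottleneck 2, flow now 4.
Augment S→C→E→T: bottleneck 3, flow now 7.
No augmenting path remains; maximum flow = 7.
In the residual graph, reachable from S: {S, C}.
Min-cut edges: S→A (2), S→B (2), C→E (3); capacity 2 + 2 + 3 = 7.
This cut is saturated, so no flow can exceed 7.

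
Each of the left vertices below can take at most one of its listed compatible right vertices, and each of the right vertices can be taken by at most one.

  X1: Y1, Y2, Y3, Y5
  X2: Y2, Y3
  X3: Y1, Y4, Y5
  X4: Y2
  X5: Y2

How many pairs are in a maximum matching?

Unit-capacity flow: source→left, listed edges, right→sink; max matching = max flow.
Augmenting path X1→Y1 (+1); matched 1.
Augmenting path X2→Y2 (+1); matched 2.
Augmenting path X3→Y4 (+1); matched 3.
Augmenting path X4→Y2→X2→Y3 (+1); matched 4.
No augmenting path remains; maximum matching = 4.
König certificate: {X1, X2, X3, Y2} is a vertex cover of size 4 (every listed pair touches it), so no matching can be larger.

4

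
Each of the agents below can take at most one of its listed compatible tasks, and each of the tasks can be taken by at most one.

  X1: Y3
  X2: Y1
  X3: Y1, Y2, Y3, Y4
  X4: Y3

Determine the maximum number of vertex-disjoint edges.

3

Unit-capacity flow: source→left, listed edges, right→sink; max matching = max flow.
Augmenting path X1→Y3 (+1); matched 1.
Augmenting path X2→Y1 (+1); matched 2.
Augmenting path X3→Y2 (+1); matched 3.
No augmenting path remains; maximum matching = 3.
König certificate: {X2, X3, Y3} is a vertex cover of size 3 (every listed pair touches it), so no matching can be larger.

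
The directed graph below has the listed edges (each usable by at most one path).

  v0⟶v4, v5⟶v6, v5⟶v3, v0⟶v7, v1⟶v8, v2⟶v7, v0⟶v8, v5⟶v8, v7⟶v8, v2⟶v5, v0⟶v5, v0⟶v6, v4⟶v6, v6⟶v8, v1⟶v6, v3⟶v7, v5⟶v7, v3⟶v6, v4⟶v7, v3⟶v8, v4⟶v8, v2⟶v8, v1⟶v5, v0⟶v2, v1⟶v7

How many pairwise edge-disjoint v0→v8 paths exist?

Assign every edge capacity 1; by Menger, the answer equals the max flow.
Path v0→v8 (+1); total 1.
Path v0→v2→v8 (+1); total 2.
Path v0→v4→v8 (+1); total 3.
Path v0→v5→v8 (+1); total 4.
Path v0→v6→v8 (+1); total 5.
Path v0→v7→v8 (+1); total 6.
No residual v0→v8 path; max flow = 6.
Certifying cut of size 6: {v0→v2, v0→v4, v0→v5, v0→v6, v0→v7, v0→v8}.

6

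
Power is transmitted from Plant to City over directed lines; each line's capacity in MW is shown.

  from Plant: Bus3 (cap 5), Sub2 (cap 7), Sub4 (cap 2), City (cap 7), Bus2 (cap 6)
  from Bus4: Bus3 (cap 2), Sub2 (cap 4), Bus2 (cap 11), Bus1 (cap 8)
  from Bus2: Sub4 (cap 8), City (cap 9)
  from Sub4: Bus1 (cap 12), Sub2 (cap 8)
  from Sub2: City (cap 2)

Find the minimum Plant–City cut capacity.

15

Augment Plant→City: bottleneck 7, flow now 7.
Augment Plant→Bus2→City: bottleneck 6, flow now 13.
Augment Plant→Sub2→City: bottleneck 2, flow now 15.
No augmenting path remains; maximum flow = 15.
By max-flow min-cut, the minimum cut capacity equals the max flow.
In the residual graph, reachable from Plant: {Plant, Bus3, Sub4, Bus1, Sub2}.
Min-cut edges: Plant→Bus2 (6), Plant→City (7), Sub2→City (2); capacity 6 + 7 + 2 = 15.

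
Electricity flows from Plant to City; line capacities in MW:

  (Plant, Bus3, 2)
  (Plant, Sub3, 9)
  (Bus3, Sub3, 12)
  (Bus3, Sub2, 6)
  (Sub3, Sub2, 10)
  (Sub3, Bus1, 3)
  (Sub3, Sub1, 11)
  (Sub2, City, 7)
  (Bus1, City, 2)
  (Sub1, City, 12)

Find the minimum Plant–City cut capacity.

Augment Plant→Bus3→Sub2→City: bottleneck 2, flow now 2.
Augment Plant→Sub3→Sub2→City: bottleneck 5, flow now 7.
Augment Plant→Sub3→Bus1→City: bottleneck 2, flow now 9.
Augment Plant→Sub3→Sub1→City: bottleneck 2, flow now 11.
No augmenting path remains; maximum flow = 11.
By max-flow min-cut, the minimum cut capacity equals the max flow.
In the residual graph, reachable from Plant: {Plant}.
Min-cut edges: Plant→Bus3 (2), Plant→Sub3 (9); capacity 2 + 9 = 11.

11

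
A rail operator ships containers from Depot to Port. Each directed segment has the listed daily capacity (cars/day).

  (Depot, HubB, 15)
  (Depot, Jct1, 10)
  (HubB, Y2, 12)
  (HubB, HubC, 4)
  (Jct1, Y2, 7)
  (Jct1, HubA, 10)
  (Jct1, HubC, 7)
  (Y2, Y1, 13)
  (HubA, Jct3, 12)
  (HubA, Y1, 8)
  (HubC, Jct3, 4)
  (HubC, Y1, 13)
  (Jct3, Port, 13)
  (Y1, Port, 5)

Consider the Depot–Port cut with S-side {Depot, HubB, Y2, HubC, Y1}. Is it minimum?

No — its capacity is 19, but the minimum cut has capacity 18.

Given cut capacity: 10 + 4 + 5 = 19.
Augment Depot→HubB→Y2→Y1→Port: bottleneck 5, flow now 5.
Augment Depot→HubB→HubC→Jct3→Port: bottleneck 4, flow now 9.
Augment Depot→Jct1→HubA→Jct3→Port: bottleneck 9, flow now 18.
No augmenting path remains; maximum flow = 18.
In the residual graph, reachable from Depot: {Depot, HubB, Jct1, Y2, HubA, HubC, Jct3, Y1}.
Min-cut edges: Jct3→Port (13), Y1→Port (5); capacity 13 + 5 = 18.
Cut capacity 19 exceeds the max flow 18, so it is not minimum.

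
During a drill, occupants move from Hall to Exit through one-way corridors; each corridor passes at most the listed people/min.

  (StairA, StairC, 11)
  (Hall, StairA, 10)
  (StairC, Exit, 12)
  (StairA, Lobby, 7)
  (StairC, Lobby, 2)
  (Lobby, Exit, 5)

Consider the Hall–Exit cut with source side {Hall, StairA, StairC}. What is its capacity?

Edges leaving {Hall, StairA, StairC}: StairA→Lobby (7), StairC→Lobby (2), StairC→Exit (12).
Cut capacity = 7 + 2 + 12 = 21.

21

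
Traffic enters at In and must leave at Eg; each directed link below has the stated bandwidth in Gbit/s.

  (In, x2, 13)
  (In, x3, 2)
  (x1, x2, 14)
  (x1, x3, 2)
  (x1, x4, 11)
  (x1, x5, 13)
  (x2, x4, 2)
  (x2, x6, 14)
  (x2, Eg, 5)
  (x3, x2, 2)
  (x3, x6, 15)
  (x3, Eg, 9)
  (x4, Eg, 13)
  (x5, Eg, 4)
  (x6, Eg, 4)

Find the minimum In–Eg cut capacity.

13

Augment In→x2→Eg: bottleneck 5, flow now 5.
Augment In→x3→Eg: bottleneck 2, flow now 7.
Augment In→x2→x4→Eg: bottleneck 2, flow now 9.
Augment In→x2→x6→Eg: bottleneck 4, flow now 13.
No augmenting path remains; maximum flow = 13.
By max-flow min-cut, the minimum cut capacity equals the max flow.
In the residual graph, reachable from In: {In, x2, x6}.
Min-cut edges: In→x3 (2), x2→x4 (2), x2→Eg (5), x6→Eg (4); capacity 2 + 2 + 5 + 4 = 13.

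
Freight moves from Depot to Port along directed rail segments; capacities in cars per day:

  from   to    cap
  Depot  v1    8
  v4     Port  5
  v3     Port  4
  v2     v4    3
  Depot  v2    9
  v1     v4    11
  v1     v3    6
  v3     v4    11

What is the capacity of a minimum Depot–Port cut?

9

Augment Depot→v1→v3→Port: bottleneck 4, flow now 4.
Augment Depot→v1→v4→Port: bottleneck 4, flow now 8.
Augment Depot→v2→v4→Port: bottleneck 1, flow now 9.
No augmenting path remains; maximum flow = 9.
By max-flow min-cut, the minimum cut capacity equals the max flow.
In the residual graph, reachable from Depot: {Depot, v1, v2, v3, v4}.
Min-cut edges: v3→Port (4), v4→Port (5); capacity 4 + 5 = 9.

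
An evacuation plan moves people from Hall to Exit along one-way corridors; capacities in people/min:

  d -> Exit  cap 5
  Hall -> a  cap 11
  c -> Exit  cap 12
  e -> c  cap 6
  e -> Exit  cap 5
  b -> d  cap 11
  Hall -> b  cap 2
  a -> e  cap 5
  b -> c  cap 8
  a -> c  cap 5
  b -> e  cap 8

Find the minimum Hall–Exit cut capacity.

Augment Hall→a→c→Exit: bottleneck 5, flow now 5.
Augment Hall→a→e→Exit: bottleneck 5, flow now 10.
Augment Hall→b→c→Exit: bottleneck 2, flow now 12.
No augmenting path remains; maximum flow = 12.
By max-flow min-cut, the minimum cut capacity equals the max flow.
In the residual graph, reachable from Hall: {Hall, a}.
Min-cut edges: Hall→b (2), a→c (5), a→e (5); capacity 2 + 5 + 5 = 12.

12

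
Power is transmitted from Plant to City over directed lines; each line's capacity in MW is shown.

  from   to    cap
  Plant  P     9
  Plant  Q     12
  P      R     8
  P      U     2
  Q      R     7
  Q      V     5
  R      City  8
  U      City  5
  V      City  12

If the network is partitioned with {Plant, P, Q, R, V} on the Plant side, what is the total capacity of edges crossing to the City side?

22

Edges leaving {Plant, P, Q, R, V}: P→U (2), R→City (8), V→City (12).
Cut capacity = 2 + 8 + 12 = 22.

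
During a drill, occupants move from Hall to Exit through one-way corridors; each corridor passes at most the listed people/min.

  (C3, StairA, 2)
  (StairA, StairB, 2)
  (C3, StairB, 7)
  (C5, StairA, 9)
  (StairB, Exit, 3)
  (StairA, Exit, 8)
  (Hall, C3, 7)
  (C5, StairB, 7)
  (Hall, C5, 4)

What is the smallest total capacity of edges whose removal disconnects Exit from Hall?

Augment Hall→C3→StairA→Exit: bottleneck 2, flow now 2.
Augment Hall→C3→StairB→Exit: bottleneck 3, flow now 5.
Augment Hall→C5→StairA→Exit: bottleneck 4, flow now 9.
No augmenting path remains; maximum flow = 9.
By max-flow min-cut, the minimum cut capacity equals the max flow.
In the residual graph, reachable from Hall: {Hall, C3, StairB}.
Min-cut edges: Hall→C5 (4), C3→StairA (2), StairB→Exit (3); capacity 4 + 2 + 3 = 9.

9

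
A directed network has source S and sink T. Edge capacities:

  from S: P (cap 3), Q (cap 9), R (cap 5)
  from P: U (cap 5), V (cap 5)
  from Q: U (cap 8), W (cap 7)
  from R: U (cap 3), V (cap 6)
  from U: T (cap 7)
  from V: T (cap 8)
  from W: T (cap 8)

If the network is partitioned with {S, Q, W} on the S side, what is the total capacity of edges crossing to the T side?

24

Edges leaving {S, Q, W}: S→P (3), S→R (5), Q→U (8), W→T (8).
Cut capacity = 3 + 5 + 8 + 8 = 24.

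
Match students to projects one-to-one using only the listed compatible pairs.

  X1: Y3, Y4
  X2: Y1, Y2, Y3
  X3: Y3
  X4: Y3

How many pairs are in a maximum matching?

3

Unit-capacity flow: source→left, listed edges, right→sink; max matching = max flow.
Augmenting path X1→Y3 (+1); matched 1.
Augmenting path X2→Y1 (+1); matched 2.
Augmenting path X3→Y3→X1→Y4 (+1); matched 3.
No augmenting path remains; maximum matching = 3.
König certificate: {X1, X2, Y3} is a vertex cover of size 3 (every listed pair touches it), so no matching can be larger.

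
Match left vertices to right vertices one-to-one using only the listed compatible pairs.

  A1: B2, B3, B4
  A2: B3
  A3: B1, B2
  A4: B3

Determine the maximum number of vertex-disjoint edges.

3

Unit-capacity flow: source→left, listed edges, right→sink; max matching = max flow.
Augmenting path A1→B2 (+1); matched 1.
Augmenting path A2→B3 (+1); matched 2.
Augmenting path A3→B1 (+1); matched 3.
No augmenting path remains; maximum matching = 3.
König certificate: {A1, A3, B3} is a vertex cover of size 3 (every listed pair touches it), so no matching can be larger.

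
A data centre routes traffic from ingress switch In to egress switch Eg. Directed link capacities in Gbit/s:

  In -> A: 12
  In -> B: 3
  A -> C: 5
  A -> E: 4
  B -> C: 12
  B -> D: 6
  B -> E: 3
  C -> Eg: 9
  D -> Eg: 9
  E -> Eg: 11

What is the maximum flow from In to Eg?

Augment In→A→C→Eg: bottleneck 5, flow now 5.
Augment In→A→E→Eg: bottleneck 4, flow now 9.
Augment In→B→C→Eg: bottleneck 3, flow now 12.
No augmenting path remains; maximum flow = 12.
In the residual graph, reachable from In: {In, A}.
Min-cut edges: In→B (3), A→C (5), A→E (4); capacity 3 + 5 + 4 = 12.
This cut is saturated, so no flow can exceed 12.

12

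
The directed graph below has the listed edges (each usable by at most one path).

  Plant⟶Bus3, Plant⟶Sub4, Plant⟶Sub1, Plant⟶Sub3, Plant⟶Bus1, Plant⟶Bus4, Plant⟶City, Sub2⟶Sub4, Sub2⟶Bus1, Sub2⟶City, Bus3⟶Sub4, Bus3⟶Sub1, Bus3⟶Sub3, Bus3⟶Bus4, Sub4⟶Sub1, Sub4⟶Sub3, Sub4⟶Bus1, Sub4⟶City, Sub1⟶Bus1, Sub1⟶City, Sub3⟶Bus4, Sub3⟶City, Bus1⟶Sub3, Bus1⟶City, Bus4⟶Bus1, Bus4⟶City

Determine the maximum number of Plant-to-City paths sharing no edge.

Assign every edge capacity 1; by Menger, the answer equals the max flow.
Path Plant→City (+1); total 1.
Path Plant→Sub4→City (+1); total 2.
Path Plant→Sub1→City (+1); total 3.
Path Plant→Sub3→City (+1); total 4.
Path Plant→Bus1→City (+1); total 5.
Path Plant→Bus4→City (+1); total 6.
No residual Plant→City path; max flow = 6.
Certifying cut of size 6: {Bus1→City, Bus4→City, Plant→City, Sub1→City, Sub3→City, Sub4→City}.

6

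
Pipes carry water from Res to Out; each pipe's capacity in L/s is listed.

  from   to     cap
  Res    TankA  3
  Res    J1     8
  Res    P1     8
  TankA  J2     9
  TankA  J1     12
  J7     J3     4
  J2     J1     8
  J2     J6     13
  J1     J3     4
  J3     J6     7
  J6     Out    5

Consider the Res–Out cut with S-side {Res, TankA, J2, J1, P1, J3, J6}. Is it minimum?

Given cut capacity: 5 = 5.
Augment Res→TankA→J2→J6→Out: bottleneck 3, flow now 3.
Augment Res→J1→J3→J6→Out: bottleneck 2, flow now 5.
No augmenting path remains; maximum flow = 5.
Cut capacity 5 equals the max flow, so it is a minimum cut.

Yes — it is a minimum cut (capacity 5).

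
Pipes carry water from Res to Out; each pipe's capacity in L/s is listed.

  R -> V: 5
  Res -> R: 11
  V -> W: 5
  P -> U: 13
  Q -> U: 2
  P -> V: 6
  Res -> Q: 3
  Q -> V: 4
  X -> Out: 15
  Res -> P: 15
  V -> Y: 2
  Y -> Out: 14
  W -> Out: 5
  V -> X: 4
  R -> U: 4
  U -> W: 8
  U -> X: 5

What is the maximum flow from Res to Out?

16

Augment Res→P→U→W→Out: bottleneck 5, flow now 5.
Augment Res→P→U→X→Out: bottleneck 5, flow now 10.
Augment Res→P→V→X→Out: bottleneck 4, flow now 14.
Augment Res→P→V→Y→Out: bottleneck 1, flow now 15.
Augment Res→Q→V→Y→Out: bottleneck 1, flow now 16.
No augmenting path remains; maximum flow = 16.
In the residual graph, reachable from Res: {Res, P, Q, R, U, V, W}.
Min-cut edges: U→X (5), V→X (4), V→Y (2), W→Out (5); capacity 5 + 4 + 2 + 5 = 16.
This cut is saturated, so no flow can exceed 16.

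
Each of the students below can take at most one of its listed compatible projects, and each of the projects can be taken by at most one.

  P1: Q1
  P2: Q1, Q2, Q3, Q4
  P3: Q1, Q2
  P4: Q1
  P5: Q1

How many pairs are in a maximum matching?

3

Unit-capacity flow: source→left, listed edges, right→sink; max matching = max flow.
Augmenting path P1→Q1 (+1); matched 1.
Augmenting path P2→Q2 (+1); matched 2.
Augmenting path P3→Q2→P2→Q3 (+1); matched 3.
No augmenting path remains; maximum matching = 3.
König certificate: {P2, P3, Q1} is a vertex cover of size 3 (every listed pair touches it), so no matching can be larger.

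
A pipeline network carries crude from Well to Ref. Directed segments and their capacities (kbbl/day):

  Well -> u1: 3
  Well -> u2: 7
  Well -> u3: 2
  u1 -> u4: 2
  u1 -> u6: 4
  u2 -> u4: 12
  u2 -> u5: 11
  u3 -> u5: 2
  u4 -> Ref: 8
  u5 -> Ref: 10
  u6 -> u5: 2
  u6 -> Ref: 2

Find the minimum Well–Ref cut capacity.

12

Augment Well→u1→u4→Ref: bottleneck 2, flow now 2.
Augment Well→u1→u6→Ref: bottleneck 1, flow now 3.
Augment Well→u2→u4→Ref: bottleneck 6, flow now 9.
Augment Well→u2→u5→Ref: bottleneck 1, flow now 10.
Augment Well→u3→u5→Ref: bottleneck 2, flow now 12.
No augmenting path remains; maximum flow = 12.
By max-flow min-cut, the minimum cut capacity equals the max flow.
In the residual graph, reachable from Well: {Well}.
Min-cut edges: Well→u1 (3), Well→u2 (7), Well→u3 (2); capacity 3 + 7 + 2 = 12.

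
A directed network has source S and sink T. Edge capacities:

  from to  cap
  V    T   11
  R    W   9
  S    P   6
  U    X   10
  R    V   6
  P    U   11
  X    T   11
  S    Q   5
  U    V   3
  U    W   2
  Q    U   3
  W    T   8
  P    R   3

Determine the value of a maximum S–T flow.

9

Augment S→P→R→V→T: bottleneck 3, flow now 3.
Augment S→P→U→V→T: bottleneck 3, flow now 6.
Augment S→Q→U→W→T: bottleneck 2, flow now 8.
Augment S→Q→U→X→T: bottleneck 1, flow now 9.
No augmenting path remains; maximum flow = 9.
In the residual graph, reachable from S: {S, Q}.
Min-cut edges: S→P (6), Q→U (3); capacity 6 + 3 = 9.
This cut is saturated, so no flow can exceed 9.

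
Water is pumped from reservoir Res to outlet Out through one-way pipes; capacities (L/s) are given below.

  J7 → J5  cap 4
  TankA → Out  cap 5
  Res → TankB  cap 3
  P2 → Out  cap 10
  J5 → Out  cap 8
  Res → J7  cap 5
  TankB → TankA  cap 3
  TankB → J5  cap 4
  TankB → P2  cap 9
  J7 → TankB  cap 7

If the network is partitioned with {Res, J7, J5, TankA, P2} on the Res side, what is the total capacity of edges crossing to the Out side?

Edges leaving {Res, J7, J5, TankA, P2}: Res→TankB (3), J7→TankB (7), J5→Out (8), TankA→Out (5), P2→Out (10).
Cut capacity = 3 + 7 + 8 + 5 + 10 = 33.

33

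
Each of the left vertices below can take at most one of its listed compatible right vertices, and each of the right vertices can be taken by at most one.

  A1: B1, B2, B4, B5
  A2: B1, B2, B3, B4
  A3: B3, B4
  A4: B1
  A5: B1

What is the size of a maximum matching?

4

Unit-capacity flow: source→left, listed edges, right→sink; max matching = max flow.
Augmenting path A1→B1 (+1); matched 1.
Augmenting path A2→B2 (+1); matched 2.
Augmenting path A3→B3 (+1); matched 3.
Augmenting path A4→B1→A1→B4 (+1); matched 4.
No augmenting path remains; maximum matching = 4.
König certificate: {A1, A2, A3, B1} is a vertex cover of size 4 (every listed pair touches it), so no matching can be larger.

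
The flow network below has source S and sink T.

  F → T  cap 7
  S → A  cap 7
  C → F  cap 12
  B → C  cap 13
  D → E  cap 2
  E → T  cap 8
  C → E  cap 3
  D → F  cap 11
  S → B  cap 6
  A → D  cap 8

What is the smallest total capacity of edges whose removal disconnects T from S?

12

Augment S→A→D→E→T: bottleneck 2, flow now 2.
Augment S→A→D→F→T: bottleneck 5, flow now 7.
Augment S→B→C→E→T: bottleneck 3, flow now 10.
Augment S→B→C→F→T: bottleneck 2, flow now 12.
No augmenting path remains; maximum flow = 12.
By max-flow min-cut, the minimum cut capacity equals the max flow.
In the residual graph, reachable from S: {S, A, B, C, D, F}.
Min-cut edges: C→E (3), D→E (2), F→T (7); capacity 3 + 2 + 7 = 12.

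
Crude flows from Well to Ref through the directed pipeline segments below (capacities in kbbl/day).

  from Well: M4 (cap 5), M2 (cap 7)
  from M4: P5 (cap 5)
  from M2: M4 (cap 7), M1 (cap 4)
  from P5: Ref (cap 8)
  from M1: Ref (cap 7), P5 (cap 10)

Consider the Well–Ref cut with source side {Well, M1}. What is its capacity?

29

Edges leaving {Well, M1}: Well→M4 (5), Well→M2 (7), M1→P5 (10), M1→Ref (7).
Cut capacity = 5 + 7 + 10 + 7 = 29.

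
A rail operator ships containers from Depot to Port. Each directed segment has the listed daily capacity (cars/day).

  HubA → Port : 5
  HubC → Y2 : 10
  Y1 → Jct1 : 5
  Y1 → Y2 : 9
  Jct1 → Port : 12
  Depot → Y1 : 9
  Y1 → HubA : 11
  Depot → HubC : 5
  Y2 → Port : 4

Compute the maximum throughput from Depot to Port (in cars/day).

Augment Depot→HubC→Y2→Port: bottleneck 4, flow now 4.
Augment Depot→Y1→HubA→Port: bottleneck 5, flow now 9.
Augment Depot→Y1→Jct1→Port: bottleneck 4, flow now 13.
No augmenting path remains; maximum flow = 13.
In the residual graph, reachable from Depot: {Depot, HubC, Y2}.
Min-cut edges: Depot→Y1 (9), Y2→Port (4); capacity 9 + 4 = 13.
This cut is saturated, so no flow can exceed 13.

13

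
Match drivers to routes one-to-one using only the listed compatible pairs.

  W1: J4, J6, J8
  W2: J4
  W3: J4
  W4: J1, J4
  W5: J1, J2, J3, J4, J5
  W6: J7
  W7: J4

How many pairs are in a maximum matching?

5

Unit-capacity flow: source→left, listed edges, right→sink; max matching = max flow.
Augmenting path W1→J4 (+1); matched 1.
Augmenting path W4→J1 (+1); matched 2.
Augmenting path W5→J2 (+1); matched 3.
Augmenting path W6→J7 (+1); matched 4.
Augmenting path W2→J4→W1→J6 (+1); matched 5.
No augmenting path remains; maximum matching = 5.
König certificate: {W1, W4, W5, W6, J4} is a vertex cover of size 5 (every listed pair touches it), so no matching can be larger.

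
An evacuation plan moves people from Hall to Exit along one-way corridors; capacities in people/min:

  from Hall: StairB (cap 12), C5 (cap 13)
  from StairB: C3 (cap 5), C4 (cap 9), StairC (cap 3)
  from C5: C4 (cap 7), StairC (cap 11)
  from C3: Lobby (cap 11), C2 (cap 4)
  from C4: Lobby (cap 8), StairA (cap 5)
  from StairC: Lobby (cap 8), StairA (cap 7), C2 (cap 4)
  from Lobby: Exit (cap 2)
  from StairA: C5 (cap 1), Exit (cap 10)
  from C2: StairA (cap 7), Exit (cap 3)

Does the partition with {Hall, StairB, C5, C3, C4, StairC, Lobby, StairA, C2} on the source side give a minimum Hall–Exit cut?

Given cut capacity: 2 + 10 + 3 = 15.
Augment Hall→StairB→C3→Lobby→Exit: bottleneck 2, flow now 2.
Augment Hall→StairB→C3→C2→Exit: bottleneck 3, flow now 5.
Augment Hall→StairB→C4→StairA→Exit: bottleneck 5, flow now 10.
Augment Hall→StairB→StairC→StairA→Exit: bottleneck 2, flow now 12.
Augment Hall→C5→StairC→StairA→Exit: bottleneck 3, flow now 15.
No augmenting path remains; maximum flow = 15.
Cut capacity 15 equals the max flow, so it is a minimum cut.

Yes — it is a minimum cut (capacity 15).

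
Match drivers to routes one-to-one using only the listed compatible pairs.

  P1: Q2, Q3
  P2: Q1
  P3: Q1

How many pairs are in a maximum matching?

2

Unit-capacity flow: source→left, listed edges, right→sink; max matching = max flow.
Augmenting path P1→Q2 (+1); matched 1.
Augmenting path P2→Q1 (+1); matched 2.
No augmenting path remains; maximum matching = 2.
König certificate: {P1, Q1} is a vertex cover of size 2 (every listed pair touches it), so no matching can be larger.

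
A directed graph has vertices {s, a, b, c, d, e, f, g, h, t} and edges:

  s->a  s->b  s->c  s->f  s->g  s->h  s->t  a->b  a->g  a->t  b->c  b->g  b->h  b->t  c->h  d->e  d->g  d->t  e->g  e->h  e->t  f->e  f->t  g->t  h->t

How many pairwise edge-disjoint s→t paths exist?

6

Assign every edge capacity 1; by Menger, the answer equals the max flow.
Path s→t (+1); total 1.
Path s→a→t (+1); total 2.
Path s→b→t (+1); total 3.
Path s→f→t (+1); total 4.
Path s→g→t (+1); total 5.
Path s→h→t (+1); total 6.
No residual s→t path; max flow = 6.
Certifying cut of size 6: {h→t, s→a, s→b, s→f, s→g, s→t}.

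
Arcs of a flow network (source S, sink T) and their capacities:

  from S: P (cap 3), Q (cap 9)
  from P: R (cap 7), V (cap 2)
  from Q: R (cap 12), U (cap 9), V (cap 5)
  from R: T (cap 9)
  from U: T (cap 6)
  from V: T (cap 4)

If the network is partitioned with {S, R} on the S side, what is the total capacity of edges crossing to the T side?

21

Edges leaving {S, R}: S→P (3), S→Q (9), R→T (9).
Cut capacity = 3 + 9 + 9 = 21.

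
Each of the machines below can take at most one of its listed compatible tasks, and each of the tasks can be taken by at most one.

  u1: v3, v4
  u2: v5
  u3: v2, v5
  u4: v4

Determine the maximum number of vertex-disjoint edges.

4

Unit-capacity flow: source→left, listed edges, right→sink; max matching = max flow.
Augmenting path u1→v3 (+1); matched 1.
Augmenting path u2→v5 (+1); matched 2.
Augmenting path u3→v2 (+1); matched 3.
Augmenting path u4→v4 (+1); matched 4.
No augmenting path remains; maximum matching = 4.
König certificate: {u1, u2, u3, u4} is a vertex cover of size 4 (every listed pair touches it), so no matching can be larger.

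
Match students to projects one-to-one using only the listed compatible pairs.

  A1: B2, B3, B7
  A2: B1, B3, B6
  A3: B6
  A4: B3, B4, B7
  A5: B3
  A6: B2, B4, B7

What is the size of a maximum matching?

6

Unit-capacity flow: source→left, listed edges, right→sink; max matching = max flow.
Augmenting path A1→B2 (+1); matched 1.
Augmenting path A2→B1 (+1); matched 2.
Augmenting path A3→B6 (+1); matched 3.
Augmenting path A4→B3 (+1); matched 4.
Augmenting path A6→B4 (+1); matched 5.
Augmenting path A5→B3→A4→B7 (+1); matched 6.
No augmenting path remains; maximum matching = 6.
König certificate: {A1, A2, A3, A4, A5, A6} is a vertex cover of size 6 (every listed pair touches it), so no matching can be larger.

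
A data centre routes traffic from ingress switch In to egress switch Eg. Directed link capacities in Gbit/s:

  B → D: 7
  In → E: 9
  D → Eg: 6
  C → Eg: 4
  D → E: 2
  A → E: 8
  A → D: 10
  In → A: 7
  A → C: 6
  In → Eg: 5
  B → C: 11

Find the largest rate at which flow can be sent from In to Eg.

Augment In→Eg: bottleneck 5, flow now 5.
Augment In→A→C→Eg: bottleneck 4, flow now 9.
Augment In→A→D→Eg: bottleneck 3, flow now 12.
No augmenting path remains; maximum flow = 12.
In the residual graph, reachable from In: {In, E}.
Min-cut edges: In→A (7), In→Eg (5); capacity 7 + 5 = 12.
This cut is saturated, so no flow can exceed 12.

12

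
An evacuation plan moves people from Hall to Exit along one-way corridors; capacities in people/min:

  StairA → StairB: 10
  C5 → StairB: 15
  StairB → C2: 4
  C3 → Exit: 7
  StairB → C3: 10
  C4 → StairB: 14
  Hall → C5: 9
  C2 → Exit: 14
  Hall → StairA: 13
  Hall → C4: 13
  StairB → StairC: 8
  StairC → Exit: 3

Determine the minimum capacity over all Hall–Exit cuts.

14

Augment Hall→C5→StairB→C3→Exit: bottleneck 7, flow now 7.
Augment Hall→C5→StairB→StairC→Exit: bottleneck 2, flow now 9.
Augment Hall→StairA→StairB→StairC→Exit: bottleneck 1, flow now 10.
Augment Hall→StairA→StairB→C2→Exit: bottleneck 4, flow now 14.
No augmenting path remains; maximum flow = 14.
By max-flow min-cut, the minimum cut capacity equals the max flow.
In the residual graph, reachable from Hall: {Hall, C5, StairA, C4, StairB, C3, StairC}.
Min-cut edges: StairB→C2 (4), C3→Exit (7), StairC→Exit (3); capacity 4 + 7 + 3 = 14.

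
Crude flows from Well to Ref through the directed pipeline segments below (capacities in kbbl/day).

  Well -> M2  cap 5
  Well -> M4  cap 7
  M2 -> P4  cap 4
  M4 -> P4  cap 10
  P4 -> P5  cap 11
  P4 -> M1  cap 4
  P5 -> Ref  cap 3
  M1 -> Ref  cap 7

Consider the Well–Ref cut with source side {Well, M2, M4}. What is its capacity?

Edges leaving {Well, M2, M4}: M2→P4 (4), M4→P4 (10).
Cut capacity = 4 + 10 = 14.

14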